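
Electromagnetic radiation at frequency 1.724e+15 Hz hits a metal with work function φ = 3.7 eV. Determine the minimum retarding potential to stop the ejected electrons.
3.4299 V

The stopping potential V_s satisfies: eV_s = KE_max

First, find KE_max using Einstein's equation:
E_photon = hf = (6.626×10⁻³⁴ J·s)(1.724e+15 Hz) = 7.1299 eV
KE_max = E_photon - φ = 7.1299 - 3.7 = 3.4299 eV

Since eV_s = KE_max:
V_s = KE_max/e = 3.4299 V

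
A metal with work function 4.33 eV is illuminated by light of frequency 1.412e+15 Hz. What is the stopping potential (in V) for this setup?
1.5096 V

The stopping potential V_s satisfies: eV_s = KE_max

First, find KE_max using Einstein's equation:
E_photon = hf = (6.626×10⁻³⁴ J·s)(1.412e+15 Hz) = 5.8396 eV
KE_max = E_photon - φ = 5.8396 - 4.33 = 1.5096 eV

Since eV_s = KE_max:
V_s = KE_max/e = 1.5096 V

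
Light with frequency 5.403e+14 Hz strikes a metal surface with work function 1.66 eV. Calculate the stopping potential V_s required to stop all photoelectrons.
0.5745 V

The stopping potential V_s satisfies: eV_s = KE_max

First, find KE_max using Einstein's equation:
E_photon = hf = (6.626×10⁻³⁴ J·s)(5.403e+14 Hz) = 2.2345 eV
KE_max = E_photon - φ = 2.2345 - 1.66 = 0.5745 eV

Since eV_s = KE_max:
V_s = KE_max/e = 0.5745 V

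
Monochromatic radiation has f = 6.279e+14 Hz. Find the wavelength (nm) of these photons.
477.45 nm

Using the wave equation: c = fλ

Solving for wavelength:
λ = c/f = (3×10⁸ m/s) / (6.279e+14 Hz)
λ = 477.45 nm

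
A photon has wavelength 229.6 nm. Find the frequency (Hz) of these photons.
1.3057e+15 Hz

Using the wave equation: c = fλ

Solving for frequency:
f = c/λ = (3×10⁸ m/s) / (229.6×10⁻⁹ m)
f = 1.3057e+15 Hz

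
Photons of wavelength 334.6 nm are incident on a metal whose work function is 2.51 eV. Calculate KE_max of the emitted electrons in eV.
1.1954 eV

Using Einstein's photoelectric equation: KE_max = hf - φ = hc/λ - φ

First, calculate the photon energy:
E_photon = hc/λ = (6.626×10⁻³⁴ J·s)(3×10⁸ m/s) / (334.6×10⁻⁹ m)
E_photon = 3.7054 eV

Then, the maximum kinetic energy:
KE_max = E_photon - φ = 3.7054 eV - 2.51 eV = 1.1954 eV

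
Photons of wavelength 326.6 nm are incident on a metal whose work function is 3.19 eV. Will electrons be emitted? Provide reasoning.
Yes

For photoemission, the photon energy must exceed the work function.

Photon energy: E = hc/λ = 3.7962 eV
Work function: φ = 3.19 eV

Since E_photon (3.7962 eV) > φ (3.19 eV), photoemission WILL occur.
The threshold wavelength is λ₀ = hc/φ = 388.7 nm.
Since 326.6 nm < 388.7 nm, the light has sufficient energy.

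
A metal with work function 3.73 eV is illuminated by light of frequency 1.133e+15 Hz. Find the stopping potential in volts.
0.9557 V

The stopping potential V_s satisfies: eV_s = KE_max

First, find KE_max using Einstein's equation:
E_photon = hf = (6.626×10⁻³⁴ J·s)(1.133e+15 Hz) = 4.6857 eV
KE_max = E_photon - φ = 4.6857 - 3.73 = 0.9557 eV

Since eV_s = KE_max:
V_s = KE_max/e = 0.9557 V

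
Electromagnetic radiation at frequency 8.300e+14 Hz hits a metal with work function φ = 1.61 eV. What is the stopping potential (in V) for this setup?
1.8226 V

The stopping potential V_s satisfies: eV_s = KE_max

First, find KE_max using Einstein's equation:
E_photon = hf = (6.626×10⁻³⁴ J·s)(8.300e+14 Hz) = 3.4326 eV
KE_max = E_photon - φ = 3.4326 - 1.61 = 1.8226 eV

Since eV_s = KE_max:
V_s = KE_max/e = 1.8226 V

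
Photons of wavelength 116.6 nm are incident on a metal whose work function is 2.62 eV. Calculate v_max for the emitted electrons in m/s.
1.6789e+06 m/s

First, find the maximum kinetic energy:
E_photon = hc/λ = 10.6333 eV
KE_max = E_photon - φ = 10.6333 - 2.62 = 8.0133 eV

Convert to Joules: KE_max = 8.0133 × 1.602×10⁻¹⁹ J = 1.2839e-18 J

Then use KE = ½mv² to find velocity:
v = √(2·KE/m) = √(2 × 1.2839e-18 J / 9.109e-31 kg)
v = 1.6789e+06 m/s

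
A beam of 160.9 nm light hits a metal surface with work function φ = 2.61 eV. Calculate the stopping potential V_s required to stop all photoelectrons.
5.0957 V

The stopping potential V_s satisfies: eV_s = KE_max

First, find KE_max using Einstein's equation:
E_photon = hc/λ = 7.7057 eV
KE_max = E_photon - φ = 7.7057 - 2.61 = 5.0957 eV

Since eV_s = KE_max:
V_s = KE_max/e = 5.0957 V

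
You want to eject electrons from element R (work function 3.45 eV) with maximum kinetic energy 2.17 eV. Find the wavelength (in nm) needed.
220.61 nm

From Einstein's equation: KE_max = hc/λ - φ

Rearranging for λ:
hc/λ = KE_max + φ
λ = hc/(KE_max + φ)

Required photon energy:
E_photon = KE_max + φ = 2.17 + 3.45 = 5.62 eV

Required wavelength:
λ = hc/E_photon = (6.626×10⁻³⁴)(3×10⁸) / (5.62 × 1.602×10⁻¹⁹)
λ = 220.61 nm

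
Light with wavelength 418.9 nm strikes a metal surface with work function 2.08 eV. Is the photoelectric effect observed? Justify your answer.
Yes

For photoemission, the photon energy must exceed the work function.

Photon energy: E = hc/λ = 2.9598 eV
Work function: φ = 2.08 eV

Since E_photon (2.9598 eV) > φ (2.08 eV), photoemission WILL occur.
The threshold wavelength is λ₀ = hc/φ = 596.1 nm.
Since 418.9 nm < 596.1 nm, the light has sufficient energy.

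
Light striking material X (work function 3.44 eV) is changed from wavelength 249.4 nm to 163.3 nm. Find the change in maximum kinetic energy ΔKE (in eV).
2.6211 eV

Using Einstein's equation: KE_max = hc/λ - φ

For λ₁ = 249.4 nm:
KE₁ = hc/λ₁ - φ = 4.9713 - 3.44 = 1.5313 eV

For λ₂ = 163.3 nm:
KE₂ = hc/λ₂ - φ = 7.5924 - 3.44 = 4.1524 eV

Change in KE:
ΔKE = KE₂ - KE₁ = 4.1524 - 1.5313 = 2.6211 eV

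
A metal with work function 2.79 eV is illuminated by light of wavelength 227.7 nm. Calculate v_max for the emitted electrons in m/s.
9.6641e+05 m/s

First, find the maximum kinetic energy:
E_photon = hc/λ = 5.4451 eV
KE_max = E_photon - φ = 5.4451 - 2.79 = 2.6551 eV

Convert to Joules: KE_max = 2.6551 × 1.602×10⁻¹⁹ J = 4.2539e-19 J

Then use KE = ½mv² to find velocity:
v = √(2·KE/m) = √(2 × 4.2539e-19 J / 9.109e-31 kg)
v = 9.6641e+05 m/s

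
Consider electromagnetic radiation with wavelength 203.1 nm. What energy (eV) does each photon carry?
6.1046 eV

Using E = hf = hc/λ:

E = hc/λ = (6.626×10⁻³⁴ J·s)(3×10⁸ m/s) / (203.1×10⁻⁹ m)
E = 6.1046 eV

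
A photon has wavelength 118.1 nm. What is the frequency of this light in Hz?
2.5385e+15 Hz

Using the wave equation: c = fλ

Solving for frequency:
f = c/λ = (3×10⁸ m/s) / (118.1×10⁻⁹ m)
f = 2.5385e+15 Hz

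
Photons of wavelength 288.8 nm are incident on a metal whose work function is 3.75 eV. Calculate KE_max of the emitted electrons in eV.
0.5431 eV

Using Einstein's photoelectric equation: KE_max = hf - φ = hc/λ - φ

First, calculate the photon energy:
E_photon = hc/λ = (6.626×10⁻³⁴ J·s)(3×10⁸ m/s) / (288.8×10⁻⁹ m)
E_photon = 4.2931 eV

Then, the maximum kinetic energy:
KE_max = E_photon - φ = 4.2931 eV - 3.75 eV = 0.5431 eV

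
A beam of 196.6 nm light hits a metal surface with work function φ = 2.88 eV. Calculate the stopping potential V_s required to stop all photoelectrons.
3.4264 V

The stopping potential V_s satisfies: eV_s = KE_max

First, find KE_max using Einstein's equation:
E_photon = hc/λ = 6.3064 eV
KE_max = E_photon - φ = 6.3064 - 2.88 = 3.4264 eV

Since eV_s = KE_max:
V_s = KE_max/e = 3.4264 V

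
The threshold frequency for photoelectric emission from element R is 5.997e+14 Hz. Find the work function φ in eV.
2.48 eV

At the threshold frequency, photon energy equals work function:
φ = hf₀

Calculating:
φ = (6.626×10⁻³⁴ J·s)(5.997e+14 Hz)
φ = 2.48 eV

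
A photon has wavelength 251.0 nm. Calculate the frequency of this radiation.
1.1944e+15 Hz

Using the wave equation: c = fλ

Solving for frequency:
f = c/λ = (3×10⁸ m/s) / (251.0×10⁻⁹ m)
f = 1.1944e+15 Hz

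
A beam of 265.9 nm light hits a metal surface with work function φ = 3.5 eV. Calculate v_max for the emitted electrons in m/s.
6.3956e+05 m/s

First, find the maximum kinetic energy:
E_photon = hc/λ = 4.6628 eV
KE_max = E_photon - φ = 4.6628 - 3.5 = 1.1628 eV

Convert to Joules: KE_max = 1.1628 × 1.602×10⁻¹⁹ J = 1.8630e-19 J

Then use KE = ½mv² to find velocity:
v = √(2·KE/m) = √(2 × 1.8630e-19 J / 9.109e-31 kg)
v = 6.3956e+05 m/s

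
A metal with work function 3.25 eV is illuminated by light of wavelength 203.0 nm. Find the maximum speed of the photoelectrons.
1.0026e+06 m/s

First, find the maximum kinetic energy:
E_photon = hc/λ = 6.1076 eV
KE_max = E_photon - φ = 6.1076 - 3.25 = 2.8576 eV

Convert to Joules: KE_max = 2.8576 × 1.602×10⁻¹⁹ J = 4.5784e-19 J

Then use KE = ½mv² to find velocity:
v = √(2·KE/m) = √(2 × 4.5784e-19 J / 9.109e-31 kg)
v = 1.0026e+06 m/s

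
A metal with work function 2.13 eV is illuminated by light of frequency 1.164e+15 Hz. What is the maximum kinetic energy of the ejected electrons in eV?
2.6839 eV

Using Einstein's photoelectric equation: KE_max = hf - φ

First, calculate the photon energy:
E_photon = hf = (6.626×10⁻³⁴ J·s)(1.164e+15 Hz)
E_photon = 4.8139 eV

Then, the maximum kinetic energy:
KE_max = E_photon - φ = 4.8139 eV - 2.13 eV = 2.6839 eV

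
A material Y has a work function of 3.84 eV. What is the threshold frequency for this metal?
9.2851e+14 Hz

The threshold frequency is when the photon energy equals the work function:
hf₀ = φ

Solving for f₀:
f₀ = φ/h = (3.84 eV × 1.602×10⁻¹⁹ J/eV) / (6.626×10⁻³⁴ J·s)
f₀ = 9.2851e+14 Hz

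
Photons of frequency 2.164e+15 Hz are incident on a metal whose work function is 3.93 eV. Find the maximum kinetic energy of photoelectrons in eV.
5.0196 eV

Using Einstein's photoelectric equation: KE_max = hf - φ

First, calculate the photon energy:
E_photon = hf = (6.626×10⁻³⁴ J·s)(2.164e+15 Hz)
E_photon = 8.9496 eV

Then, the maximum kinetic energy:
KE_max = E_photon - φ = 8.9496 eV - 3.93 eV = 5.0196 eV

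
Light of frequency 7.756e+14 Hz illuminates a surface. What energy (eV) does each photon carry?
3.2076 eV

Using E = hf:

E = hf = (6.626×10⁻³⁴ J·s)(7.756e+14 Hz)
E = 3.2076 eV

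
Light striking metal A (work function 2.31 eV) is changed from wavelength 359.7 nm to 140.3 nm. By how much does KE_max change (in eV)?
5.3902 eV

Using Einstein's equation: KE_max = hc/λ - φ

For λ₁ = 359.7 nm:
KE₁ = hc/λ₁ - φ = 3.4469 - 2.31 = 1.1369 eV

For λ₂ = 140.3 nm:
KE₂ = hc/λ₂ - φ = 8.8371 - 2.31 = 6.5271 eV

Change in KE:
ΔKE = KE₂ - KE₁ = 6.5271 - 1.1369 = 5.3902 eV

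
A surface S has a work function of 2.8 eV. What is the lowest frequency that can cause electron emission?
6.7704e+14 Hz

The threshold frequency is when the photon energy equals the work function:
hf₀ = φ

Solving for f₀:
f₀ = φ/h = (2.8 eV × 1.602×10⁻¹⁹ J/eV) / (6.626×10⁻³⁴ J·s)
f₀ = 6.7704e+14 Hz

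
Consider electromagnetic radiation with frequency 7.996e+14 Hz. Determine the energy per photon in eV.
3.3069 eV

Using E = hf:

E = hf = (6.626×10⁻³⁴ J·s)(7.996e+14 Hz)
E = 3.3069 eV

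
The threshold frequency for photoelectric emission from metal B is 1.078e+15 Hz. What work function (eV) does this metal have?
4.46 eV

At the threshold frequency, photon energy equals work function:
φ = hf₀

Calculating:
φ = (6.626×10⁻³⁴ J·s)(1.078e+15 Hz)
φ = 4.46 eV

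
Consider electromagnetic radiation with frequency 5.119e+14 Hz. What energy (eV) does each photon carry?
2.1170 eV

Using E = hf:

E = hf = (6.626×10⁻³⁴ J·s)(5.119e+14 Hz)
E = 2.1170 eV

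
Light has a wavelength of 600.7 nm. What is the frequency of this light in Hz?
4.9907e+14 Hz

Using the wave equation: c = fλ

Solving for frequency:
f = c/λ = (3×10⁸ m/s) / (600.7×10⁻⁹ m)
f = 4.9907e+14 Hz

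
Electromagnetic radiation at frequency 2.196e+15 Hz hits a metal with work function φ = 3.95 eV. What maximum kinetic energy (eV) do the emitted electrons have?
5.1319 eV

Using Einstein's photoelectric equation: KE_max = hf - φ

First, calculate the photon energy:
E_photon = hf = (6.626×10⁻³⁴ J·s)(2.196e+15 Hz)
E_photon = 9.0819 eV

Then, the maximum kinetic energy:
KE_max = E_photon - φ = 9.0819 eV - 3.95 eV = 5.1319 eV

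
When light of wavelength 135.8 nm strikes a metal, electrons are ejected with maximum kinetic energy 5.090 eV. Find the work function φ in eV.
4.04 eV

From Einstein's photoelectric equation: KE_max = hf - φ = hc/λ - φ

Rearranging for φ:
φ = hc/λ - KE_max

Calculate photon energy:
E_photon = hc/λ = 9.1299 eV

Therefore:
φ = 9.1299 - 5.090 = 4.04 eV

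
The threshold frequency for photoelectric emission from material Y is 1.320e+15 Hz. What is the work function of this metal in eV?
5.46 eV

At the threshold frequency, photon energy equals work function:
φ = hf₀

Calculating:
φ = (6.626×10⁻³⁴ J·s)(1.320e+15 Hz)
φ = 5.46 eV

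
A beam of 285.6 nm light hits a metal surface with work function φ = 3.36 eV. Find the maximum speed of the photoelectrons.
5.8749e+05 m/s

First, find the maximum kinetic energy:
E_photon = hc/λ = 4.3412 eV
KE_max = E_photon - φ = 4.3412 - 3.36 = 0.9812 eV

Convert to Joules: KE_max = 0.9812 × 1.602×10⁻¹⁹ J = 1.5720e-19 J

Then use KE = ½mv² to find velocity:
v = √(2·KE/m) = √(2 × 1.5720e-19 J / 9.109e-31 kg)
v = 5.8749e+05 m/s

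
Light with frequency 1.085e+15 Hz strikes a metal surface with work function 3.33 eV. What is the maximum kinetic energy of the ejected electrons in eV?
1.1572 eV

Using Einstein's photoelectric equation: KE_max = hf - φ

First, calculate the photon energy:
E_photon = hf = (6.626×10⁻³⁴ J·s)(1.085e+15 Hz)
E_photon = 4.4872 eV

Then, the maximum kinetic energy:
KE_max = E_photon - φ = 4.4872 eV - 3.33 eV = 1.1572 eV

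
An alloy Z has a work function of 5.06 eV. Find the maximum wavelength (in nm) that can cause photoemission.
245.03 nm

The threshold wavelength is when the photon energy equals the work function:
hc/λ₀ = φ

Solving for λ₀:
λ₀ = hc/φ = (6.626×10⁻³⁴ J·s)(3×10⁸ m/s) / (5.06 eV × 1.602×10⁻¹⁹ J/eV)
λ₀ = 245.03 nm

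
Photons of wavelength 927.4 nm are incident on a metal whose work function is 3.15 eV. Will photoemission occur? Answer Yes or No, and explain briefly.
No

For photoemission, the photon energy must exceed the work function.

Photon energy: E = hc/λ = 1.3369 eV
Work function: φ = 3.15 eV

Since E_photon (1.3369 eV) < φ (3.15 eV), photoemission will NOT occur.
The threshold wavelength is λ₀ = hc/φ = 393.6 nm.
Since 927.4 nm > 393.6 nm, the photons lack sufficient energy.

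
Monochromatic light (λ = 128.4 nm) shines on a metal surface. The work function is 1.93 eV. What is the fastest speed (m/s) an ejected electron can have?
1.6486e+06 m/s

First, find the maximum kinetic energy:
E_photon = hc/λ = 9.6561 eV
KE_max = E_photon - φ = 9.6561 - 1.93 = 7.7261 eV

Convert to Joules: KE_max = 7.7261 × 1.602×10⁻¹⁹ J = 1.2379e-18 J

Then use KE = ½mv² to find velocity:
v = √(2·KE/m) = √(2 × 1.2379e-18 J / 9.109e-31 kg)
v = 1.6486e+06 m/s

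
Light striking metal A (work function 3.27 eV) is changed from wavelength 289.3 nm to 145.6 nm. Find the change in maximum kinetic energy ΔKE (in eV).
4.2297 eV

Using Einstein's equation: KE_max = hc/λ - φ

For λ₁ = 289.3 nm:
KE₁ = hc/λ₁ - φ = 4.2857 - 3.27 = 1.0157 eV

For λ₂ = 145.6 nm:
KE₂ = hc/λ₂ - φ = 8.5154 - 3.27 = 5.2454 eV

Change in KE:
ΔKE = KE₂ - KE₁ = 5.2454 - 1.0157 = 4.2297 eV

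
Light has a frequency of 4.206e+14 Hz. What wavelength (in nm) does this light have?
712.77 nm

Using the wave equation: c = fλ

Solving for wavelength:
λ = c/f = (3×10⁸ m/s) / (4.206e+14 Hz)
λ = 712.77 nm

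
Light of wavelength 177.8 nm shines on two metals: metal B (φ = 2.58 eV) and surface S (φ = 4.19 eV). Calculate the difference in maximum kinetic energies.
1.6100 eV

Using KE_max = hc/λ - φ for each metal:

Photon energy: E = hc/λ = 6.9732 eV

For metal B (φ₁ = 2.58 eV):
KE₁ = E - φ₁ = 6.9732 - 2.58 = 4.3932 eV

For surface S (φ₂ = 4.19 eV):
KE₂ = E - φ₂ = 6.9732 - 4.19 = 2.7832 eV

Difference:
ΔKE = KE₁ - KE₂ = 4.3932 - 2.7832 = 1.6100 eV

Note: The difference equals the difference in work functions: 4.19 - 2.58 = 1.61 eV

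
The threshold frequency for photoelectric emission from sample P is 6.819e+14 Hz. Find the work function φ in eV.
2.82 eV

At the threshold frequency, photon energy equals work function:
φ = hf₀

Calculating:
φ = (6.626×10⁻³⁴ J·s)(6.819e+14 Hz)
φ = 2.82 eV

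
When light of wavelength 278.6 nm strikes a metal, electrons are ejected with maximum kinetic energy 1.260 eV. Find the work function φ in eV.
3.19 eV

From Einstein's photoelectric equation: KE_max = hf - φ = hc/λ - φ

Rearranging for φ:
φ = hc/λ - KE_max

Calculate photon energy:
E_photon = hc/λ = 4.4503 eV

Therefore:
φ = 4.4503 - 1.260 = 3.19 eV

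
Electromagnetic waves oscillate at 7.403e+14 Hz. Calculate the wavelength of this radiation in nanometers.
404.96 nm

Using the wave equation: c = fλ

Solving for wavelength:
λ = c/f = (3×10⁸ m/s) / (7.403e+14 Hz)
λ = 404.96 nm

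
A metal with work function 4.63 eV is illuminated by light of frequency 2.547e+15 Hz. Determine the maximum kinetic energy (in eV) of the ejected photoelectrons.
5.9035 eV

Using Einstein's photoelectric equation: KE_max = hf - φ

First, calculate the photon energy:
E_photon = hf = (6.626×10⁻³⁴ J·s)(2.547e+15 Hz)
E_photon = 10.5335 eV

Then, the maximum kinetic energy:
KE_max = E_photon - φ = 10.5335 eV - 4.63 eV = 5.9035 eV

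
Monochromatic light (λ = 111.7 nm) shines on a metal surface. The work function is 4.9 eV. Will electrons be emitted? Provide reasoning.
Yes

For photoemission, the photon energy must exceed the work function.

Photon energy: E = hc/λ = 11.0997 eV
Work function: φ = 4.9 eV

Since E_photon (11.0997 eV) > φ (4.9 eV), photoemission WILL occur.
The threshold wavelength is λ₀ = hc/φ = 253.0 nm.
Since 111.7 nm < 253.0 nm, the light has sufficient energy.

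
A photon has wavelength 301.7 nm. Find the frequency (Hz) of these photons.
9.9368e+14 Hz

Using the wave equation: c = fλ

Solving for frequency:
f = c/λ = (3×10⁸ m/s) / (301.7×10⁻⁹ m)
f = 9.9368e+14 Hz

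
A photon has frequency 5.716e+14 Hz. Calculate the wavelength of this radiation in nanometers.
524.48 nm

Using the wave equation: c = fλ

Solving for wavelength:
λ = c/f = (3×10⁸ m/s) / (5.716e+14 Hz)
λ = 524.48 nm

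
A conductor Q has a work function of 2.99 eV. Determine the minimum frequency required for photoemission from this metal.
7.2298e+14 Hz

The threshold frequency is when the photon energy equals the work function:
hf₀ = φ

Solving for f₀:
f₀ = φ/h = (2.99 eV × 1.602×10⁻¹⁹ J/eV) / (6.626×10⁻³⁴ J·s)
f₀ = 7.2298e+14 Hz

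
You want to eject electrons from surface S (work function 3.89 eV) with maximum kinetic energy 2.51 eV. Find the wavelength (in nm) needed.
193.73 nm

From Einstein's equation: KE_max = hc/λ - φ

Rearranging for λ:
hc/λ = KE_max + φ
λ = hc/(KE_max + φ)

Required photon energy:
E_photon = KE_max + φ = 2.51 + 3.89 = 6.40 eV

Required wavelength:
λ = hc/E_photon = (6.626×10⁻³⁴)(3×10⁸) / (6.40 × 1.602×10⁻¹⁹)
λ = 193.73 nm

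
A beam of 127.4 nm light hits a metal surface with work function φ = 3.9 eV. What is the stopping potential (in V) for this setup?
5.8319 V

The stopping potential V_s satisfies: eV_s = KE_max

First, find KE_max using Einstein's equation:
E_photon = hc/λ = 9.7319 eV
KE_max = E_photon - φ = 9.7319 - 3.9 = 5.8319 eV

Since eV_s = KE_max:
V_s = KE_max/e = 5.8319 V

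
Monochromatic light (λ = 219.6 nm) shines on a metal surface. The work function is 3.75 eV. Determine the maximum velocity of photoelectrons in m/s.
8.1665e+05 m/s

First, find the maximum kinetic energy:
E_photon = hc/λ = 5.6459 eV
KE_max = E_photon - φ = 5.6459 - 3.75 = 1.8959 eV

Convert to Joules: KE_max = 1.8959 × 1.602×10⁻¹⁹ J = 3.0376e-19 J

Then use KE = ½mv² to find velocity:
v = √(2·KE/m) = √(2 × 3.0376e-19 J / 9.109e-31 kg)
v = 8.1665e+05 m/s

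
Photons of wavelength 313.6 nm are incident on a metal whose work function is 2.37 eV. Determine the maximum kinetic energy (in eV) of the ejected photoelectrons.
1.5836 eV

Using Einstein's photoelectric equation: KE_max = hf - φ = hc/λ - φ

First, calculate the photon energy:
E_photon = hc/λ = (6.626×10⁻³⁴ J·s)(3×10⁸ m/s) / (313.6×10⁻⁹ m)
E_photon = 3.9536 eV

Then, the maximum kinetic energy:
KE_max = E_photon - φ = 3.9536 eV - 2.37 eV = 1.5836 eV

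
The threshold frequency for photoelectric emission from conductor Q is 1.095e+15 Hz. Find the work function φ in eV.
4.53 eV

At the threshold frequency, photon energy equals work function:
φ = hf₀

Calculating:
φ = (6.626×10⁻³⁴ J·s)(1.095e+15 Hz)
φ = 4.53 eV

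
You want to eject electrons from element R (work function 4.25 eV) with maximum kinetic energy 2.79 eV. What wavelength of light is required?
176.11 nm

From Einstein's equation: KE_max = hc/λ - φ

Rearranging for λ:
hc/λ = KE_max + φ
λ = hc/(KE_max + φ)

Required photon energy:
E_photon = KE_max + φ = 2.79 + 4.25 = 7.04 eV

Required wavelength:
λ = hc/E_photon = (6.626×10⁻³⁴)(3×10⁸) / (7.04 × 1.602×10⁻¹⁹)
λ = 176.11 nm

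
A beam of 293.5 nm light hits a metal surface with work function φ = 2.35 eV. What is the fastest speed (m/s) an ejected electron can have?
8.1199e+05 m/s

First, find the maximum kinetic energy:
E_photon = hc/λ = 4.2243 eV
KE_max = E_photon - φ = 4.2243 - 2.35 = 1.8743 eV

Convert to Joules: KE_max = 1.8743 × 1.602×10⁻¹⁹ J = 3.0030e-19 J

Then use KE = ½mv² to find velocity:
v = √(2·KE/m) = √(2 × 3.0030e-19 J / 9.109e-31 kg)
v = 8.1199e+05 m/s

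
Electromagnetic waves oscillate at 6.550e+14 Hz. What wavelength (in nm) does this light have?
457.70 nm

Using the wave equation: c = fλ

Solving for wavelength:
λ = c/f = (3×10⁸ m/s) / (6.550e+14 Hz)
λ = 457.70 nm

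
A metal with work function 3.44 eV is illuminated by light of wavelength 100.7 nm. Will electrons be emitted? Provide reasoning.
Yes

For photoemission, the photon energy must exceed the work function.

Photon energy: E = hc/λ = 12.3122 eV
Work function: φ = 3.44 eV

Since E_photon (12.3122 eV) > φ (3.44 eV), photoemission WILL occur.
The threshold wavelength is λ₀ = hc/φ = 360.4 nm.
Since 100.7 nm < 360.4 nm, the light has sufficient energy.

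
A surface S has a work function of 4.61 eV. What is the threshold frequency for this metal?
1.1147e+15 Hz

The threshold frequency is when the photon energy equals the work function:
hf₀ = φ

Solving for f₀:
f₀ = φ/h = (4.61 eV × 1.602×10⁻¹⁹ J/eV) / (6.626×10⁻³⁴ J·s)
f₀ = 1.1147e+15 Hz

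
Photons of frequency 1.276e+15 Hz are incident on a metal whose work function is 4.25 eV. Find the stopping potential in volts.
1.0271 V

The stopping potential V_s satisfies: eV_s = KE_max

First, find KE_max using Einstein's equation:
E_photon = hf = (6.626×10⁻³⁴ J·s)(1.276e+15 Hz) = 5.2771 eV
KE_max = E_photon - φ = 5.2771 - 4.25 = 1.0271 eV

Since eV_s = KE_max:
V_s = KE_max/e = 1.0271 V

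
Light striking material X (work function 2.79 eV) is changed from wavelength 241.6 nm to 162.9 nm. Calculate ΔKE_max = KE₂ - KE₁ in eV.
2.4793 eV

Using Einstein's equation: KE_max = hc/λ - φ

For λ₁ = 241.6 nm:
KE₁ = hc/λ₁ - φ = 5.1318 - 2.79 = 2.3418 eV

For λ₂ = 162.9 nm:
KE₂ = hc/λ₂ - φ = 7.6111 - 2.79 = 4.8211 eV

Change in KE:
ΔKE = KE₂ - KE₁ = 4.8211 - 2.3418 = 2.4793 eV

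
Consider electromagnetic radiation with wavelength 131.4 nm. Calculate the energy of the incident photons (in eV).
9.4356 eV

Using E = hf = hc/λ:

E = hc/λ = (6.626×10⁻³⁴ J·s)(3×10⁸ m/s) / (131.4×10⁻⁹ m)
E = 9.4356 eV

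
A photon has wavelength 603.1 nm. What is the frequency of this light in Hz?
4.9709e+14 Hz

Using the wave equation: c = fλ

Solving for frequency:
f = c/λ = (3×10⁸ m/s) / (603.1×10⁻⁹ m)
f = 4.9709e+14 Hz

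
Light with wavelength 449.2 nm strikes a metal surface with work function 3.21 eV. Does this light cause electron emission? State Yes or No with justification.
No

For photoemission, the photon energy must exceed the work function.

Photon energy: E = hc/λ = 2.7601 eV
Work function: φ = 3.21 eV

Since E_photon (2.7601 eV) < φ (3.21 eV), photoemission will NOT occur.
The threshold wavelength is λ₀ = hc/φ = 386.2 nm.
Since 449.2 nm > 386.2 nm, the photons lack sufficient energy.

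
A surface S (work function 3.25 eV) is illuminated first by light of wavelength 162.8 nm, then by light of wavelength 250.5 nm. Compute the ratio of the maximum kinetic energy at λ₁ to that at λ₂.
2.5689

Using Einstein's equation: KE_max = hc/λ - φ

For λ₁ = 162.8 nm:
E₁ = hc/λ₁ = 7.6157 eV
KE₁ = E₁ - φ = 7.6157 - 3.25 = 4.3657 eV

For λ₂ = 250.5 nm:
E₂ = hc/λ₂ = 4.9495 eV
KE₂ = E₂ - φ = 4.9495 - 3.25 = 1.6995 eV

Ratio: KE₁/KE₂ = 4.3657/1.6995 = 2.5689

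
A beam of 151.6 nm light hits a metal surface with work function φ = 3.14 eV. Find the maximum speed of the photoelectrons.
1.3313e+06 m/s

First, find the maximum kinetic energy:
E_photon = hc/λ = 8.1784 eV
KE_max = E_photon - φ = 8.1784 - 3.14 = 5.0384 eV

Convert to Joules: KE_max = 5.0384 × 1.602×10⁻¹⁹ J = 8.0724e-19 J

Then use KE = ½mv² to find velocity:
v = √(2·KE/m) = √(2 × 8.0724e-19 J / 9.109e-31 kg)
v = 1.3313e+06 m/s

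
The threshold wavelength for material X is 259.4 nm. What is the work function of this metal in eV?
4.78 eV

At the threshold wavelength, photon energy equals work function:
φ = hc/λ₀

Calculating:
φ = (6.626×10⁻³⁴ J·s)(3×10⁸ m/s) / (259.4×10⁻⁹ m)
φ = 4.78 eV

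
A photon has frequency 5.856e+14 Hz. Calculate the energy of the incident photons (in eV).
2.4218 eV

Using E = hf:

E = hf = (6.626×10⁻³⁴ J·s)(5.856e+14 Hz)
E = 2.4218 eV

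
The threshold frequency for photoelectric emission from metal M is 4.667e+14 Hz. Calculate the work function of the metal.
1.93 eV

At the threshold frequency, photon energy equals work function:
φ = hf₀

Calculating:
φ = (6.626×10⁻³⁴ J·s)(4.667e+14 Hz)
φ = 1.93 eV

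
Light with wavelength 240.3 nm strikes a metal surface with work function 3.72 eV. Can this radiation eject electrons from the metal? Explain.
Yes

For photoemission, the photon energy must exceed the work function.

Photon energy: E = hc/λ = 5.1596 eV
Work function: φ = 3.72 eV

Since E_photon (5.1596 eV) > φ (3.72 eV), photoemission WILL occur.
The threshold wavelength is λ₀ = hc/φ = 333.3 nm.
Since 240.3 nm < 333.3 nm, the light has sufficient energy.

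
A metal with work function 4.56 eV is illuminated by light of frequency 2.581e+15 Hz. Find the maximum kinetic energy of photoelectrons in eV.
6.1142 eV

Using Einstein's photoelectric equation: KE_max = hf - φ

First, calculate the photon energy:
E_photon = hf = (6.626×10⁻³⁴ J·s)(2.581e+15 Hz)
E_photon = 10.6742 eV

Then, the maximum kinetic energy:
KE_max = E_photon - φ = 10.6742 eV - 4.56 eV = 6.1142 eV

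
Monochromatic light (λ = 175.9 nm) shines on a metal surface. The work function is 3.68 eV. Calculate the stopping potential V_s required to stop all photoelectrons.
3.3686 V

The stopping potential V_s satisfies: eV_s = KE_max

First, find KE_max using Einstein's equation:
E_photon = hc/λ = 7.0486 eV
KE_max = E_photon - φ = 7.0486 - 3.68 = 3.3686 eV

Since eV_s = KE_max:
V_s = KE_max/e = 3.3686 V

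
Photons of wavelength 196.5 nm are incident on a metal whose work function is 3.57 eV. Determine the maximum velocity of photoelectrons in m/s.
9.8168e+05 m/s

First, find the maximum kinetic energy:
E_photon = hc/λ = 6.3096 eV
KE_max = E_photon - φ = 6.3096 - 3.57 = 2.7396 eV

Convert to Joules: KE_max = 2.7396 × 1.602×10⁻¹⁹ J = 4.3894e-19 J

Then use KE = ½mv² to find velocity:
v = √(2·KE/m) = √(2 × 4.3894e-19 J / 9.109e-31 kg)
v = 9.8168e+05 m/s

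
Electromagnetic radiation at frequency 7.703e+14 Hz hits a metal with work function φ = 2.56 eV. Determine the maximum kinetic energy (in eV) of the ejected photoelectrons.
0.6257 eV

Using Einstein's photoelectric equation: KE_max = hf - φ

First, calculate the photon energy:
E_photon = hf = (6.626×10⁻³⁴ J·s)(7.703e+14 Hz)
E_photon = 3.1857 eV

Then, the maximum kinetic energy:
KE_max = E_photon - φ = 3.1857 eV - 2.56 eV = 0.6257 eV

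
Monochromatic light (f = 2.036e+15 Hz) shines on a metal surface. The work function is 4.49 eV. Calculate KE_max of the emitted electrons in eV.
3.9302 eV

Using Einstein's photoelectric equation: KE_max = hf - φ

First, calculate the photon energy:
E_photon = hf = (6.626×10⁻³⁴ J·s)(2.036e+15 Hz)
E_photon = 8.4202 eV

Then, the maximum kinetic energy:
KE_max = E_photon - φ = 8.4202 eV - 4.49 eV = 3.9302 eV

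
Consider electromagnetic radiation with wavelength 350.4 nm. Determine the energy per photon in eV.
3.5384 eV

Using E = hf = hc/λ:

E = hc/λ = (6.626×10⁻³⁴ J·s)(3×10⁸ m/s) / (350.4×10⁻⁹ m)
E = 3.5384 eV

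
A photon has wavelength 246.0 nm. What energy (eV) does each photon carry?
5.0400 eV

Using E = hf = hc/λ:

E = hc/λ = (6.626×10⁻³⁴ J·s)(3×10⁸ m/s) / (246.0×10⁻⁹ m)
E = 5.0400 eV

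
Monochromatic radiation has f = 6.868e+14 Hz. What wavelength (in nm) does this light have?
436.51 nm

Using the wave equation: c = fλ

Solving for wavelength:
λ = c/f = (3×10⁸ m/s) / (6.868e+14 Hz)
λ = 436.51 nm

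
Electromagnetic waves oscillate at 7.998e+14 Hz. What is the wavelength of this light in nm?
374.83 nm

Using the wave equation: c = fλ

Solving for wavelength:
λ = c/f = (3×10⁸ m/s) / (7.998e+14 Hz)
λ = 374.83 nm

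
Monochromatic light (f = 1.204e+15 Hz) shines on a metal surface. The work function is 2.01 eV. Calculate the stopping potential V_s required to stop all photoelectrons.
2.9693 V

The stopping potential V_s satisfies: eV_s = KE_max

First, find KE_max using Einstein's equation:
E_photon = hf = (6.626×10⁻³⁴ J·s)(1.204e+15 Hz) = 4.9793 eV
KE_max = E_photon - φ = 4.9793 - 2.01 = 2.9693 eV

Since eV_s = KE_max:
V_s = KE_max/e = 2.9693 V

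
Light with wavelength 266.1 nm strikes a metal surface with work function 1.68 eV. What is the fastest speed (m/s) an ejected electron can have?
1.0237e+06 m/s

First, find the maximum kinetic energy:
E_photon = hc/λ = 4.6593 eV
KE_max = E_photon - φ = 4.6593 - 1.68 = 2.9793 eV

Convert to Joules: KE_max = 2.9793 × 1.602×10⁻¹⁹ J = 4.7734e-19 J

Then use KE = ½mv² to find velocity:
v = √(2·KE/m) = √(2 × 4.7734e-19 J / 9.109e-31 kg)
v = 1.0237e+06 m/s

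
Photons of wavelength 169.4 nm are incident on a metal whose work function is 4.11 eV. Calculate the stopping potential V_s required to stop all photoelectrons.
3.2090 V

The stopping potential V_s satisfies: eV_s = KE_max

First, find KE_max using Einstein's equation:
E_photon = hc/λ = 7.3190 eV
KE_max = E_photon - φ = 7.3190 - 4.11 = 3.2090 eV

Since eV_s = KE_max:
V_s = KE_max/e = 3.2090 V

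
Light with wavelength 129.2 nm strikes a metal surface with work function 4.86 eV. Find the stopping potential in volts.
4.7363 V

The stopping potential V_s satisfies: eV_s = KE_max

First, find KE_max using Einstein's equation:
E_photon = hc/λ = 9.5963 eV
KE_max = E_photon - φ = 9.5963 - 4.86 = 4.7363 eV

Since eV_s = KE_max:
V_s = KE_max/e = 4.7363 V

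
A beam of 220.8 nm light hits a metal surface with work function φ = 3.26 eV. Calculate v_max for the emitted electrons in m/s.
9.1021e+05 m/s

First, find the maximum kinetic energy:
E_photon = hc/λ = 5.6152 eV
KE_max = E_photon - φ = 5.6152 - 3.26 = 2.3552 eV

Convert to Joules: KE_max = 2.3552 × 1.602×10⁻¹⁹ J = 3.7735e-19 J

Then use KE = ½mv² to find velocity:
v = √(2·KE/m) = √(2 × 3.7735e-19 J / 9.109e-31 kg)
v = 9.1021e+05 m/s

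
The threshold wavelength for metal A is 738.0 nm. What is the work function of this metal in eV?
1.68 eV

At the threshold wavelength, photon energy equals work function:
φ = hc/λ₀

Calculating:
φ = (6.626×10⁻³⁴ J·s)(3×10⁸ m/s) / (738.0×10⁻⁹ m)
φ = 1.68 eV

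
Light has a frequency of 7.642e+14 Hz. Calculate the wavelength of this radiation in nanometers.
392.30 nm

Using the wave equation: c = fλ

Solving for wavelength:
λ = c/f = (3×10⁸ m/s) / (7.642e+14 Hz)
λ = 392.30 nm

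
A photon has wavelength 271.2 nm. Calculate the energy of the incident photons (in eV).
4.5717 eV

Using E = hf = hc/λ:

E = hc/λ = (6.626×10⁻³⁴ J·s)(3×10⁸ m/s) / (271.2×10⁻⁹ m)
E = 4.5717 eV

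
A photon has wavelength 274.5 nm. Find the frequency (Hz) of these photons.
1.0921e+15 Hz

Using the wave equation: c = fλ

Solving for frequency:
f = c/λ = (3×10⁸ m/s) / (274.5×10⁻⁹ m)
f = 1.0921e+15 Hz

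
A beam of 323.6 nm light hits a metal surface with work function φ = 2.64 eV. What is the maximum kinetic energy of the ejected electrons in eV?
1.1914 eV

Using Einstein's photoelectric equation: KE_max = hf - φ = hc/λ - φ

First, calculate the photon energy:
E_photon = hc/λ = (6.626×10⁻³⁴ J·s)(3×10⁸ m/s) / (323.6×10⁻⁹ m)
E_photon = 3.8314 eV

Then, the maximum kinetic energy:
KE_max = E_photon - φ = 3.8314 eV - 2.64 eV = 1.1914 eV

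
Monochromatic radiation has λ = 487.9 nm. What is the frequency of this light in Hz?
6.1445e+14 Hz

Using the wave equation: c = fλ

Solving for frequency:
f = c/λ = (3×10⁸ m/s) / (487.9×10⁻⁹ m)
f = 6.1445e+14 Hz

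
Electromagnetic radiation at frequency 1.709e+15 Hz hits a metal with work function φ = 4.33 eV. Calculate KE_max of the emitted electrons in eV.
2.7379 eV

Using Einstein's photoelectric equation: KE_max = hf - φ

First, calculate the photon energy:
E_photon = hf = (6.626×10⁻³⁴ J·s)(1.709e+15 Hz)
E_photon = 7.0679 eV

Then, the maximum kinetic energy:
KE_max = E_photon - φ = 7.0679 eV - 4.33 eV = 2.7379 eV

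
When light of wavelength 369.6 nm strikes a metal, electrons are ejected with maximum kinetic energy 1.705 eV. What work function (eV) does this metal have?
1.65 eV

From Einstein's photoelectric equation: KE_max = hf - φ = hc/λ - φ

Rearranging for φ:
φ = hc/λ - KE_max

Calculate photon energy:
E_photon = hc/λ = 3.3546 eV

Therefore:
φ = 3.3546 - 1.705 = 1.65 eV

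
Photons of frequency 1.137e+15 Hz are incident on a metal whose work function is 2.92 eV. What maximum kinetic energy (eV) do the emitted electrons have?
1.7823 eV

Using Einstein's photoelectric equation: KE_max = hf - φ

First, calculate the photon energy:
E_photon = hf = (6.626×10⁻³⁴ J·s)(1.137e+15 Hz)
E_photon = 4.7023 eV

Then, the maximum kinetic energy:
KE_max = E_photon - φ = 4.7023 eV - 2.92 eV = 1.7823 eV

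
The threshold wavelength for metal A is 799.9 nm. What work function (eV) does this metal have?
1.55 eV

At the threshold wavelength, photon energy equals work function:
φ = hc/λ₀

Calculating:
φ = (6.626×10⁻³⁴ J·s)(3×10⁸ m/s) / (799.9×10⁻⁹ m)
φ = 1.55 eV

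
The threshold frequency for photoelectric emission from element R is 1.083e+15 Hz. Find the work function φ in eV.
4.48 eV

At the threshold frequency, photon energy equals work function:
φ = hf₀

Calculating:
φ = (6.626×10⁻³⁴ J·s)(1.083e+15 Hz)
φ = 4.48 eV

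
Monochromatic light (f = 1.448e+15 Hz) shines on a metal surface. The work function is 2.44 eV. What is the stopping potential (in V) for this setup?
3.5484 V

The stopping potential V_s satisfies: eV_s = KE_max

First, find KE_max using Einstein's equation:
E_photon = hf = (6.626×10⁻³⁴ J·s)(1.448e+15 Hz) = 5.9884 eV
KE_max = E_photon - φ = 5.9884 - 2.44 = 3.5484 eV

Since eV_s = KE_max:
V_s = KE_max/e = 3.5484 V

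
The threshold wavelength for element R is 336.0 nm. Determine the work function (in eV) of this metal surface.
3.69 eV

At the threshold wavelength, photon energy equals work function:
φ = hc/λ₀

Calculating:
φ = (6.626×10⁻³⁴ J·s)(3×10⁸ m/s) / (336.0×10⁻⁹ m)
φ = 3.69 eV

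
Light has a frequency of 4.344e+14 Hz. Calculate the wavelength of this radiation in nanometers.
690.13 nm

Using the wave equation: c = fλ

Solving for wavelength:
λ = c/f = (3×10⁸ m/s) / (4.344e+14 Hz)
λ = 690.13 nm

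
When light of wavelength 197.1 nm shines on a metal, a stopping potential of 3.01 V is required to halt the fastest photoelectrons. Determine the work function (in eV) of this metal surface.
3.28 eV

The stopping potential gives the maximum kinetic energy: KE_max = eV_s = 3.01 eV

From Einstein's photoelectric equation: KE_max = hc/λ - φ
Rearranging: φ = hc/λ - KE_max

Calculate photon energy:
E_photon = hc/λ = (6.626×10⁻³⁴ J·s)(3×10⁸ m/s) / (197.1×10⁻⁹ m) = 6.2904 eV

Therefore:
φ = 6.2904 - 3.01 = 3.28 eV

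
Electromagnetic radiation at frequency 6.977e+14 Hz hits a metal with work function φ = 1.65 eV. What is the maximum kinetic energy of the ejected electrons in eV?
1.2355 eV

Using Einstein's photoelectric equation: KE_max = hf - φ

First, calculate the photon energy:
E_photon = hf = (6.626×10⁻³⁴ J·s)(6.977e+14 Hz)
E_photon = 2.8855 eV

Then, the maximum kinetic energy:
KE_max = E_photon - φ = 2.8855 eV - 1.65 eV = 1.2355 eV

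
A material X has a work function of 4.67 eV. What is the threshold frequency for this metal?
1.1292e+15 Hz

The threshold frequency is when the photon energy equals the work function:
hf₀ = φ

Solving for f₀:
f₀ = φ/h = (4.67 eV × 1.602×10⁻¹⁹ J/eV) / (6.626×10⁻³⁴ J·s)
f₀ = 1.1292e+15 Hz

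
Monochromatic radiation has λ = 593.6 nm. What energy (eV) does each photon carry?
2.0887 eV

Using E = hf = hc/λ:

E = hc/λ = (6.626×10⁻³⁴ J·s)(3×10⁸ m/s) / (593.6×10⁻⁹ m)
E = 2.0887 eV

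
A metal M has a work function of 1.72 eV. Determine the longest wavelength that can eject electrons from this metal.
720.84 nm

The threshold wavelength is when the photon energy equals the work function:
hc/λ₀ = φ

Solving for λ₀:
λ₀ = hc/φ = (6.626×10⁻³⁴ J·s)(3×10⁸ m/s) / (1.72 eV × 1.602×10⁻¹⁹ J/eV)
λ₀ = 720.84 nm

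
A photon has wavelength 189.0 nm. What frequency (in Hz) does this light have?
1.5862e+15 Hz

Using the wave equation: c = fλ

Solving for frequency:
f = c/λ = (3×10⁸ m/s) / (189.0×10⁻⁹ m)
f = 1.5862e+15 Hz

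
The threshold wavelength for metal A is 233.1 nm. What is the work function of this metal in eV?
5.32 eV

At the threshold wavelength, photon energy equals work function:
φ = hc/λ₀

Calculating:
φ = (6.626×10⁻³⁴ J·s)(3×10⁸ m/s) / (233.1×10⁻⁹ m)
φ = 5.32 eV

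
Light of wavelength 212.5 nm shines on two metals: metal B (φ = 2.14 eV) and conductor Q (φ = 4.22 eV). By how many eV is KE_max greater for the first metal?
2.0800 eV

Using KE_max = hc/λ - φ for each metal:

Photon energy: E = hc/λ = 5.8346 eV

For metal B (φ₁ = 2.14 eV):
KE₁ = E - φ₁ = 5.8346 - 2.14 = 3.6946 eV

For conductor Q (φ₂ = 4.22 eV):
KE₂ = E - φ₂ = 5.8346 - 4.22 = 1.6146 eV

Difference:
ΔKE = KE₁ - KE₂ = 3.6946 - 1.6146 = 2.0800 eV

Note: The difference equals the difference in work functions: 4.22 - 2.14 = 2.08 eV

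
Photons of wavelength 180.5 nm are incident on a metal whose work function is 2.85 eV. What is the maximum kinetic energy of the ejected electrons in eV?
4.0189 eV

Using Einstein's photoelectric equation: KE_max = hf - φ = hc/λ - φ

First, calculate the photon energy:
E_photon = hc/λ = (6.626×10⁻³⁴ J·s)(3×10⁸ m/s) / (180.5×10⁻⁹ m)
E_photon = 6.8689 eV

Then, the maximum kinetic energy:
KE_max = E_photon - φ = 6.8689 eV - 2.85 eV = 4.0189 eV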